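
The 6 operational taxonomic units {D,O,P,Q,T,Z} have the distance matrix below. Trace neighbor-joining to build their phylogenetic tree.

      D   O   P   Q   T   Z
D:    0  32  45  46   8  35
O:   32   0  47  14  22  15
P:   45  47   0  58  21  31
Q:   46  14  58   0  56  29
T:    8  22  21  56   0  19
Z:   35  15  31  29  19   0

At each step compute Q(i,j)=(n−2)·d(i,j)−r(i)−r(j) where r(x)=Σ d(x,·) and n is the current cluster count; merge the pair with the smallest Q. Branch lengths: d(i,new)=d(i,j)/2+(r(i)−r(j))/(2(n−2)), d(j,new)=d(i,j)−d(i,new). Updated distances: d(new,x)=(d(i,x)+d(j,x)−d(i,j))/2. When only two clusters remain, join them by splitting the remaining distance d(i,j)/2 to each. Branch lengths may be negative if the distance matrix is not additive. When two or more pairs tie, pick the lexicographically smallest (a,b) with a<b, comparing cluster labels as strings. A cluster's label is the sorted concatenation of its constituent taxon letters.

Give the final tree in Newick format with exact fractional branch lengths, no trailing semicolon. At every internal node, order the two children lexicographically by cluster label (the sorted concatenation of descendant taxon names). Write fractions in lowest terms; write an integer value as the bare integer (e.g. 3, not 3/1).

(((D:12,T:-4):65/8,((O:-17/8,Q:129/8):139/12,Z:41/12):79/8):167/16,P:167/16)

iteration 1: select O,Q (d=14, Q=-277); attach at lengths (-17/8, 129/8); label the merged cluster OQ
  updated: d(D,OQ)=32, d(OQ,P)=91/2, d(OQ,T)=32, d(OQ,Z)=15
iteration 2: select OQ,Z (d=15, Q=-359/2); attach at lengths (139/12, 41/12); label the merged cluster OQZ
  updated: d(D,OQZ)=26, d(OQZ,P)=123/4, d(OQZ,T)=18
iteration 3: select D,T (d=8, Q=-110); attach at lengths (12, -4); label the merged cluster DT
  updated: d(DT,OQZ)=18, d(DT,P)=29
iteration 4: select DT,OQZ (d=18, Q=-311/4); attach at lengths (65/8, 79/8); label the merged cluster DOQTZ
  updated: d(DOQTZ,P)=167/8
iteration 5: select DOQTZ,P (d=167/8); attach at lengths (167/16, 167/16); label the merged cluster DOPQTZ
final tree: (((D:12,T:-4):65/8,((O:-17/8,Q:129/8):139/12,Z:41/12):79/8):167/16,P:167/16)
total length: 607/8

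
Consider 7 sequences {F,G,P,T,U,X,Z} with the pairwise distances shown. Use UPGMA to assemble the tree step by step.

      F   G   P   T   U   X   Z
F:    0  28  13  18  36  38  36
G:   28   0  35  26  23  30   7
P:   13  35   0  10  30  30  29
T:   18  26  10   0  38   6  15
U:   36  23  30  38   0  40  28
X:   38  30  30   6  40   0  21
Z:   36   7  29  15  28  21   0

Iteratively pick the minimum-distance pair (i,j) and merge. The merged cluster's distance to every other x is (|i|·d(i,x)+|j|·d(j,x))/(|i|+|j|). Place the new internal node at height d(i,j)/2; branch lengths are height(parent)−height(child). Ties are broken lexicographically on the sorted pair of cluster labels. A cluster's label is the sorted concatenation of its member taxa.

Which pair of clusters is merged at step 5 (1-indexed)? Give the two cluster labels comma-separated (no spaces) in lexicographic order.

step 1: merge (T,X) at d=6; branch lengths T→3, X→3; new cluster TX
  updated: d(F,TX)=28, d(G,TX)=28, d(P,TX)=20, d(TX,U)=39, d(TX,Z)=18
step 2: merge (G,Z) at d=7; branch lengths G→7/2, Z→7/2; new cluster GZ
  updated: d(F,GZ)=32, d(GZ,P)=32, d(GZ,TX)=23, d(GZ,U)=51/2
step 3: merge (F,P) at d=13; branch lengths F→13/2, P→13/2; new cluster FP
  updated: d(FP,GZ)=32, d(FP,TX)=24, d(FP,U)=33
step 4: merge (GZ,TX) at d=23; branch lengths GZ→8, TX→17/2; new cluster GTXZ
  updated: d(FP,GTXZ)=28, d(GTXZ,U)=129/4
step 5: merge (FP,GTXZ) at d=28; branch lengths FP→15/2, GTXZ→5/2; new cluster FGPTXZ
  updated: d(FGPTXZ,U)=65/2
step 6: merge (FGPTXZ,U) at d=65/2; branch lengths FGPTXZ→9/4, U→65/4; new cluster FGPTUXZ
final tree: (((F:13/2,P:13/2):15/2,((G:7/2,Z:7/2):8,(T:3,X:3):17/2):5/2):9/4,U:65/4)
total length: 71

FP,GTXZ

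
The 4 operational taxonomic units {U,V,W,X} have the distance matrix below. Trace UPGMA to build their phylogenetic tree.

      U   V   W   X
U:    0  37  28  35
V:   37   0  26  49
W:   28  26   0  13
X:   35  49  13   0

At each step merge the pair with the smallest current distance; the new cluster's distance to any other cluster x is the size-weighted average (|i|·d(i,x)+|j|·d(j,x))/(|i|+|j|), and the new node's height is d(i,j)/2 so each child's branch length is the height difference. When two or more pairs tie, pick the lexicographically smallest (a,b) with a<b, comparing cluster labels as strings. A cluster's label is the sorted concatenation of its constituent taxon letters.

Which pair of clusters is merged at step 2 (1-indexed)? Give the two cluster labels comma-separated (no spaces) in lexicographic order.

step 1: merge (W,X) at d=13; branch lengths W→13/2, X→13/2; new cluster WX
  updated: d(U,WX)=63/2, d(V,WX)=75/2
step 2: merge (U,WX) at d=63/2; branch lengths U→63/4, WX→37/4; new cluster UWX
  updated: d(UWX,V)=112/3
step 3: merge (UWX,V) at d=112/3; branch lengths UWX→35/12, V→56/3; new cluster UVWX
final tree: ((U:63/4,(W:13/2,X:13/2):37/4):35/12,V:56/3)
total length: 715/12

U,WX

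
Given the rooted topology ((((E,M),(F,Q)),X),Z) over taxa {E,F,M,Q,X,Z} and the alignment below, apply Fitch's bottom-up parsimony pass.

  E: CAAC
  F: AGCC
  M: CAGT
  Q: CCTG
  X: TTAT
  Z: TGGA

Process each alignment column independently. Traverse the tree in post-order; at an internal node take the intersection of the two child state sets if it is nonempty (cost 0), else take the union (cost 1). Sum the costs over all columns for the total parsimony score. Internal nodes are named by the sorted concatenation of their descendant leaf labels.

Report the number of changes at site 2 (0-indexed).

4

[col 0] EM: children E:{C}, M:{C} ∩→ {C}; cost 0
[col 0] FQ: children F:{A}, Q:{C} ∪→ {A,C}; cost 1
[col 0] EFMQ: children EM:{C}, FQ:{A,C} ∩→ {C}; cost 0
[col 0] EFMQX: children EFMQ:{C}, X:{T} ∪→ {C,T}; cost 1
[col 0] EFMQXZ: children EFMQX:{C,T}, Z:{T} ∩→ {T}; cost 0
[col 1] EM: children E:{A}, M:{A} ∩→ {A}; cost 0
[col 1] FQ: children F:{G}, Q:{C} ∪→ {C,G}; cost 1
[col 1] EFMQ: children EM:{A}, FQ:{C,G} ∪→ {A,C,G}; cost 1
[col 1] EFMQX: children EFMQ:{A,C,G}, X:{T} ∪→ {A,C,G,T}; cost 1
[col 1] EFMQXZ: children EFMQX:{A,C,G,T}, Z:{G} ∩→ {G}; cost 0
[col 2] EM: children E:{A}, M:{G} ∪→ {A,G}; cost 1
[col 2] FQ: children F:{C}, Q:{T} ∪→ {C,T}; cost 1
[col 2] EFMQ: children EM:{A,G}, FQ:{C,T} ∪→ {A,C,G,T}; cost 1
[col 2] EFMQX: children EFMQ:{A,C,G,T}, X:{A} ∩→ {A}; cost 0
[col 2] EFMQXZ: children EFMQX:{A}, Z:{G} ∪→ {A,G}; cost 1
[col 3] EM: children E:{C}, M:{T} ∪→ {C,T}; cost 1
[col 3] FQ: children F:{C}, Q:{G} ∪→ {C,G}; cost 1
[col 3] EFMQ: children EM:{C,T}, FQ:{C,G} ∩→ {C}; cost 0
[col 3] EFMQX: children EFMQ:{C}, X:{T} ∪→ {C,T}; cost 1
[col 3] EFMQXZ: children EFMQX:{C,T}, Z:{A} ∪→ {A,C,T}; cost 1
per-site changes: [2, 3, 4, 4]; total = 13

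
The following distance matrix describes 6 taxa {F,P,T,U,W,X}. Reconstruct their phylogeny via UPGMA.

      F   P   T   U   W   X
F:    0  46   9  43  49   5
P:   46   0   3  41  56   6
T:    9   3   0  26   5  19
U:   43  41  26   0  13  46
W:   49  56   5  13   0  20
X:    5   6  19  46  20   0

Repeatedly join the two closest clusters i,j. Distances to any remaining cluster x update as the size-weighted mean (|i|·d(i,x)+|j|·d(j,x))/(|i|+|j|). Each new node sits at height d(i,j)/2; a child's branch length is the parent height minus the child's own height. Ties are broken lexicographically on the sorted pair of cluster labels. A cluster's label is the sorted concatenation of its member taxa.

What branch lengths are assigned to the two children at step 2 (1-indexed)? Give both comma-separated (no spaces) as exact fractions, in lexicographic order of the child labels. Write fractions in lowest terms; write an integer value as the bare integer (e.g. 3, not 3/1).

5/2,5/2

step 1: merge (P,T) at d=3; branch lengths P→3/2, T→3/2; new cluster PT
  updated: d(F,PT)=55/2, d(PT,U)=67/2, d(PT,W)=61/2, d(PT,X)=25/2
step 2: merge (F,X) at d=5; branch lengths F→5/2, X→5/2; new cluster FX
  updated: d(FX,PT)=20, d(FX,U)=89/2, d(FX,W)=69/2
step 3: merge (U,W) at d=13; branch lengths U→13/2, W→13/2; new cluster UW
  updated: d(FX,UW)=79/2, d(PT,UW)=32
step 4: merge (FX,PT) at d=20; branch lengths FX→15/2, PT→17/2; new cluster FPTX
  updated: d(FPTX,UW)=143/4
step 5: merge (FPTX,UW) at d=143/4; branch lengths FPTX→63/8, UW→91/8; new cluster FPTUWX
final tree: (((F:5/2,X:5/2):15/2,(P:3/2,T:3/2):17/2):63/8,(U:13/2,W:13/2):91/8)
total length: 225/4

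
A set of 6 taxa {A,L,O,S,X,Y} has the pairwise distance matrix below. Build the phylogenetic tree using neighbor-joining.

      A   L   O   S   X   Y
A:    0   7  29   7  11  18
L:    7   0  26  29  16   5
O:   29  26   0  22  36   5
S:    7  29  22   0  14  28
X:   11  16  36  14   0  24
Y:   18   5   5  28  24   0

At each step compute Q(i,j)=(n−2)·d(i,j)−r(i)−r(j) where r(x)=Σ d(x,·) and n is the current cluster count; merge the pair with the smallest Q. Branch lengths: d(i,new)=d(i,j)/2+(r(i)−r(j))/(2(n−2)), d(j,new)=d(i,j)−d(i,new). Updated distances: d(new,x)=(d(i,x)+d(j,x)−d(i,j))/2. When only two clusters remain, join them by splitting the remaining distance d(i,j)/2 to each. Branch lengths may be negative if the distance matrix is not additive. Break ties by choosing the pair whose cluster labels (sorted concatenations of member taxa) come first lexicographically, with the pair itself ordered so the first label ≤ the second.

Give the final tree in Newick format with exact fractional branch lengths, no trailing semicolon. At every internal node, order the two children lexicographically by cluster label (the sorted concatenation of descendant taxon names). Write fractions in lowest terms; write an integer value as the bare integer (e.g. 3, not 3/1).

1. join O+Y (d=5, Q=-178) ⇒ OY; edges |O|=29/4, |Y|=-9/4
  updated: d(A,OY)=21, d(L,OY)=13, d(OY,S)=45/2, d(OY,X)=55/2
2. join L+OY (d=13, Q=-110) ⇒ LOY; edges |L|=10/3, |OY|=29/3
  updated: d(A,LOY)=15/2, d(LOY,S)=77/4, d(LOY,X)=61/4
3. join A+LOY (d=15/2, Q=-105/2) ⇒ ALOY; edges |A|=-3/8, |LOY|=63/8
  updated: d(ALOY,S)=75/8, d(ALOY,X)=75/8
4. join ALOY+S (d=75/8, Q=-131/4) ⇒ ALOSY; edges |ALOY|=19/8, |S|=7
  updated: d(ALOSY,X)=7
5. join ALOSY+X (d=7) ⇒ ALOSXY; edges |ALOSY|=7/2, |X|=7/2
final tree: (((A:-3/8,(L:10/3,(O:29/4,Y:-9/4):29/3):63/8):19/8,S:7):7/2,X:7/2)
total length: 335/8

(((A:-3/8,(L:10/3,(O:29/4,Y:-9/4):29/3):63/8):19/8,S:7):7/2,X:7/2)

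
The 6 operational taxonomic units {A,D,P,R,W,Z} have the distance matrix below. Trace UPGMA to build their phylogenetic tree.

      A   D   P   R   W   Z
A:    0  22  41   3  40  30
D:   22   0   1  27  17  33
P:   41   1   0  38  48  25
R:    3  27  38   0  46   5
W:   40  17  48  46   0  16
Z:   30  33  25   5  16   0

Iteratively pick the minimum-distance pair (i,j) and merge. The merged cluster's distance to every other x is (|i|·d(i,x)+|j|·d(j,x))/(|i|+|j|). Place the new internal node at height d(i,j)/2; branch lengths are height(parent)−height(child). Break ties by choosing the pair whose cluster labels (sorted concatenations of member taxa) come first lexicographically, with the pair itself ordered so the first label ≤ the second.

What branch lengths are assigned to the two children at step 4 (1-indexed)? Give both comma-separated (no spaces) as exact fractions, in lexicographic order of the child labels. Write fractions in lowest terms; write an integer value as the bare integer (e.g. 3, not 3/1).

109/8,57/8

iteration 1: select D,P (d=1); attach at lengths (1/2, 1/2); label the merged cluster DP
  updated: d(A,DP)=63/2, d(DP,R)=65/2, d(DP,W)=65/2, d(DP,Z)=29
iteration 2: select A,R (d=3); attach at lengths (3/2, 3/2); label the merged cluster AR
  updated: d(AR,DP)=32, d(AR,W)=43, d(AR,Z)=35/2
iteration 3: select W,Z (d=16); attach at lengths (8, 8); label the merged cluster WZ
  updated: d(AR,WZ)=121/4, d(DP,WZ)=123/4
iteration 4: select AR,WZ (d=121/4); attach at lengths (109/8, 57/8); label the merged cluster ARWZ
  updated: d(ARWZ,DP)=251/8
iteration 5: select ARWZ,DP (d=251/8); attach at lengths (9/16, 243/16); label the merged cluster ADPRWZ
final tree: (((A:3/2,R:3/2):109/8,(W:8,Z:8):57/8):9/16,(D:1/2,P:1/2):243/16)
total length: 113/2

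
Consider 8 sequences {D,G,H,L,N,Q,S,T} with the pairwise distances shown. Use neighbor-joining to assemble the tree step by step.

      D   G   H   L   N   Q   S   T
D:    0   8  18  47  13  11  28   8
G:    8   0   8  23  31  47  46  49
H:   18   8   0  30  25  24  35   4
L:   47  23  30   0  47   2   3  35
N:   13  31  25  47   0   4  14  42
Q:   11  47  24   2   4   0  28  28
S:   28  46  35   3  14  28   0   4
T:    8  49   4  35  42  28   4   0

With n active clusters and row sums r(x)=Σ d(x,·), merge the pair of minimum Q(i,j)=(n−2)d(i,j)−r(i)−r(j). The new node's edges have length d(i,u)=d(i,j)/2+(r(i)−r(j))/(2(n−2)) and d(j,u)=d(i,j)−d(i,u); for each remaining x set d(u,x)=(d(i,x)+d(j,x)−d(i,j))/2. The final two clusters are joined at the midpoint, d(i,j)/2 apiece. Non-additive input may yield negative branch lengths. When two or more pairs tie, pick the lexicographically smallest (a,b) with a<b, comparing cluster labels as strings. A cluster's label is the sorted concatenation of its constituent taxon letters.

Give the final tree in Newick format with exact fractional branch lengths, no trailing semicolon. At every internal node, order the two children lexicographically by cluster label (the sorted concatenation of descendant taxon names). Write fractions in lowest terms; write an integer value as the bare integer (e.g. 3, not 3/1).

(((D:-3/32,(G:167/16,H:-39/16):291/32):91/32,((L:47/12,S:-11/12):71/6,(N:73/20,Q:7/20):89/12):255/32):253/64,T:253/64)

1. join L+S (d=3, Q=-327) ⇒ LS; edges |L|=47/12, |S|=-11/12
  updated: d(D,LS)=36, d(G,LS)=33, d(H,LS)=31, d(LS,N)=29, d(LS,Q)=27/2, d(LS,T)=18
2. join N+Q (d=4, Q=-503/2) ⇒ NQ; edges |N|=73/20, |Q|=7/20
  updated: d(D,NQ)=10, d(G,NQ)=37, d(H,NQ)=45/2, d(LS,NQ)=77/4, d(NQ,T)=33
3. join G+H (d=8, Q=-373/2) ⇒ GH; edges |G|=167/16, |H|=-39/16
  updated: d(D,GH)=9, d(GH,LS)=28, d(GH,NQ)=103/4, d(GH,T)=45/2
4. join LS+NQ (d=77/4, Q=-263/2) ⇒ LNQS; edges |LS|=71/6, |NQ|=89/12
  updated: d(D,LNQS)=107/8, d(GH,LNQS)=69/4, d(LNQS,T)=127/8
5. join D+GH (d=9, Q=-489/8) ⇒ DGH; edges |D|=-3/32, |GH|=291/32
  updated: d(DGH,LNQS)=173/16, d(DGH,T)=43/4
6. join DGH+LNQS (d=173/16, Q=-599/16) ⇒ DGHLNQS; edges |DGH|=91/32, |LNQS|=255/32
  updated: d(DGHLNQS,T)=253/32
7. join DGHLNQS+T (d=253/32) ⇒ DGHLNQST; edges |DGHLNQS|=253/64, |T|=253/64
final tree: (((D:-3/32,(G:167/16,H:-39/16):291/32):91/32,((L:47/12,S:-11/12):71/6,(N:73/20,Q:7/20):89/12):255/32):253/64,T:253/64)
total length: 1983/32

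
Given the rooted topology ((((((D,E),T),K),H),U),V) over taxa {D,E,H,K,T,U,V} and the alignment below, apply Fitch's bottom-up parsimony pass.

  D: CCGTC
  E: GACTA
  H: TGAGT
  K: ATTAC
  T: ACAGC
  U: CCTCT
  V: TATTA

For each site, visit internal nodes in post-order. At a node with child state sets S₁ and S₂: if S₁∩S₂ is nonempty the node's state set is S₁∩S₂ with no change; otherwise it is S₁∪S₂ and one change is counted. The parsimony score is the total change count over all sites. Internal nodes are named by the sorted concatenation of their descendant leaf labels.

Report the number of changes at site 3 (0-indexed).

[col 0] DE: children D:{C}, E:{G} ∪→ {C,G}; cost 1
[col 0] DET: children DE:{C,G}, T:{A} ∪→ {A,C,G}; cost 1
[col 0] DEKT: children DET:{A,C,G}, K:{A} ∩→ {A}; cost 0
[col 0] DEHKT: children DEKT:{A}, H:{T} ∪→ {A,T}; cost 1
[col 0] DEHKTU: children DEHKT:{A,T}, U:{C} ∪→ {A,C,T}; cost 1
[col 0] DEHKTUV: children DEHKTU:{A,C,T}, V:{T} ∩→ {T}; cost 0
[col 1] DE: children D:{C}, E:{A} ∪→ {A,C}; cost 1
[col 1] DET: children DE:{A,C}, T:{C} ∩→ {C}; cost 0
[col 1] DEKT: children DET:{C}, K:{T} ∪→ {C,T}; cost 1
[col 1] DEHKT: children DEKT:{C,T}, H:{G} ∪→ {C,G,T}; cost 1
[col 1] DEHKTU: children DEHKT:{C,G,T}, U:{C} ∩→ {C}; cost 0
[col 1] DEHKTUV: children DEHKTU:{C}, V:{A} ∪→ {A,C}; cost 1
[col 2] DE: children D:{G}, E:{C} ∪→ {C,G}; cost 1
[col 2] DET: children DE:{C,G}, T:{A} ∪→ {A,C,G}; cost 1
[col 2] DEKT: children DET:{A,C,G}, K:{T} ∪→ {A,C,G,T}; cost 1
[col 2] DEHKT: children DEKT:{A,C,G,T}, H:{A} ∩→ {A}; cost 0
[col 2] DEHKTU: children DEHKT:{A}, U:{T} ∪→ {A,T}; cost 1
[col 2] DEHKTUV: children DEHKTU:{A,T}, V:{T} ∩→ {T}; cost 0
[col 3] DE: children D:{T}, E:{T} ∩→ {T}; cost 0
[col 3] DET: children DE:{T}, T:{G} ∪→ {G,T}; cost 1
[col 3] DEKT: children DET:{G,T}, K:{A} ∪→ {A,G,T}; cost 1
[col 3] DEHKT: children DEKT:{A,G,T}, H:{G} ∩→ {G}; cost 0
[col 3] DEHKTU: children DEHKT:{G}, U:{C} ∪→ {C,G}; cost 1
[col 3] DEHKTUV: children DEHKTU:{C,G}, V:{T} ∪→ {C,G,T}; cost 1
[col 4] DE: children D:{C}, E:{A} ∪→ {A,C}; cost 1
[col 4] DET: children DE:{A,C}, T:{C} ∩→ {C}; cost 0
[col 4] DEKT: children DET:{C}, K:{C} ∩→ {C}; cost 0
[col 4] DEHKT: children DEKT:{C}, H:{T} ∪→ {C,T}; cost 1
[col 4] DEHKTU: children DEHKT:{C,T}, U:{T} ∩→ {T}; cost 0
[col 4] DEHKTUV: children DEHKTU:{T}, V:{A} ∪→ {A,T}; cost 1
per-site changes: [4, 4, 4, 4, 3]; total = 19

4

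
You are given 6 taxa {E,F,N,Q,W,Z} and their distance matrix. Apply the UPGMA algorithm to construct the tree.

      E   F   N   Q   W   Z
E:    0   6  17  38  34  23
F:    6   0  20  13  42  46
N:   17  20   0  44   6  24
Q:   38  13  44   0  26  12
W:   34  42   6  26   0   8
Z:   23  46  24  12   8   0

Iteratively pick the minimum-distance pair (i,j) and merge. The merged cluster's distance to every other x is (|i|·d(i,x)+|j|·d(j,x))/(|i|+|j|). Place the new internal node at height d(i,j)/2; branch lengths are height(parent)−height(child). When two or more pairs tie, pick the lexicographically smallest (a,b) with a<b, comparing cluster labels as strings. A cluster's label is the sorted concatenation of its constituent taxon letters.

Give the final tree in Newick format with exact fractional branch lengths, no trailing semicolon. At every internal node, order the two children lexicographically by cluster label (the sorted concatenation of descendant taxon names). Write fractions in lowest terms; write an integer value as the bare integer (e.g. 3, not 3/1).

((E:3,F:3):185/16,((N:3,W:3):39/4,(Q:6,Z:6):27/4):29/16)

step 1: merge (E,F) at d=6; branch lengths E→3, F→3; new cluster EF
  updated: d(EF,N)=37/2, d(EF,Q)=51/2, d(EF,W)=38, d(EF,Z)=69/2
step 2: merge (N,W) at d=6; branch lengths N→3, W→3; new cluster NW
  updated: d(EF,NW)=113/4, d(NW,Q)=35, d(NW,Z)=16
step 3: merge (Q,Z) at d=12; branch lengths Q→6, Z→6; new cluster QZ
  updated: d(EF,QZ)=30, d(NW,QZ)=51/2
step 4: merge (NW,QZ) at d=51/2; branch lengths NW→39/4, QZ→27/4; new cluster NQWZ
  updated: d(EF,NQWZ)=233/8
step 5: merge (EF,NQWZ) at d=233/8; branch lengths EF→185/16, NQWZ→29/16; new cluster EFNQWZ
final tree: ((E:3,F:3):185/16,((N:3,W:3):39/4,(Q:6,Z:6):27/4):29/16)
total length: 431/8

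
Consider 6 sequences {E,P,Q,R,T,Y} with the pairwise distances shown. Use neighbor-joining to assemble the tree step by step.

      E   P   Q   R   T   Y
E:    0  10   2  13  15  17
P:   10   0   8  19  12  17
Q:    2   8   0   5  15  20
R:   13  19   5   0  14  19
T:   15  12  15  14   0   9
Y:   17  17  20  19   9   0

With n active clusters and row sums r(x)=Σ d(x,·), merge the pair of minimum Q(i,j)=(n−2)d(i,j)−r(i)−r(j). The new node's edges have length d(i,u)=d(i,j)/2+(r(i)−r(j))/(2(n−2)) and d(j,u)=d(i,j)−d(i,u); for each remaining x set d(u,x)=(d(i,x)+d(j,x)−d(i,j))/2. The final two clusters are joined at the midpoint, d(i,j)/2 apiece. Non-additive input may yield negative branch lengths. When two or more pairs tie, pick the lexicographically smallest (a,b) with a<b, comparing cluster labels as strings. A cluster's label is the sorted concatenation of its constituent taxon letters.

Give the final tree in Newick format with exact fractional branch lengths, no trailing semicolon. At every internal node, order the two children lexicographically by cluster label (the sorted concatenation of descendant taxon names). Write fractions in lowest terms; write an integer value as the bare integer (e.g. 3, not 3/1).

1. join T+Y (d=9, Q=-111) ⇒ TY; edges |T|=19/8, |Y|=53/8
  updated: d(E,TY)=23/2, d(P,TY)=10, d(Q,TY)=13, d(R,TY)=12
2. join P+TY (d=10, Q=-127/2) ⇒ PTY; edges |P|=61/12, |TY|=59/12
  updated: d(E,PTY)=23/4, d(PTY,Q)=11/2, d(PTY,R)=21/2
3. join E+PTY (d=23/4, Q=-31) ⇒ EPTY; edges |E|=21/8, |PTY|=25/8
  updated: d(EPTY,Q)=7/8, d(EPTY,R)=71/8
4. join EPTY+Q (d=7/8, Q=-59/4) ⇒ EPQTY; edges |EPTY|=19/8, |Q|=-3/2
  updated: d(EPQTY,R)=13/2
5. join EPQTY+R (d=13/2) ⇒ EPQRTY; edges |EPQTY|=13/4, |R|=13/4
final tree: (((E:21/8,(P:61/12,(T:19/8,Y:53/8):59/12):25/8):19/8,Q:-3/2):13/4,R:13/4)
total length: 257/8

(((E:21/8,(P:61/12,(T:19/8,Y:53/8):59/12):25/8):19/8,Q:-3/2):13/4,R:13/4)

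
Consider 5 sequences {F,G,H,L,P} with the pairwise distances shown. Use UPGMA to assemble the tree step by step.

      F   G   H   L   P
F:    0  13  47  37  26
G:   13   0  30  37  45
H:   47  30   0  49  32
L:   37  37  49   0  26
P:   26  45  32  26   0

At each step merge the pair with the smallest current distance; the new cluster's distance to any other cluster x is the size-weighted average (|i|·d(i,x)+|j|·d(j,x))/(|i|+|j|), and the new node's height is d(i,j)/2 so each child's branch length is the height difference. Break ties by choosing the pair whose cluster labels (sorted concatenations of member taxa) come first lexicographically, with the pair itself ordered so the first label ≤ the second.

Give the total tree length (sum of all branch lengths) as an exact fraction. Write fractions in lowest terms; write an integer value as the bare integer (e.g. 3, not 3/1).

617/8

step 1: merge (F,G) at d=13; branch lengths F→13/2, G→13/2; new cluster FG
  updated: d(FG,H)=77/2, d(FG,L)=37, d(FG,P)=71/2
step 2: merge (L,P) at d=26; branch lengths L→13, P→13; new cluster LP
  updated: d(FG,LP)=145/4, d(H,LP)=81/2
step 3: merge (FG,LP) at d=145/4; branch lengths FG→93/8, LP→41/8; new cluster FGLP
  updated: d(FGLP,H)=79/2
step 4: merge (FGLP,H) at d=79/2; branch lengths FGLP→13/8, H→79/4; new cluster FGHLP
final tree: (((F:13/2,G:13/2):93/8,(L:13,P:13):41/8):13/8,H:79/4)
total length: 617/8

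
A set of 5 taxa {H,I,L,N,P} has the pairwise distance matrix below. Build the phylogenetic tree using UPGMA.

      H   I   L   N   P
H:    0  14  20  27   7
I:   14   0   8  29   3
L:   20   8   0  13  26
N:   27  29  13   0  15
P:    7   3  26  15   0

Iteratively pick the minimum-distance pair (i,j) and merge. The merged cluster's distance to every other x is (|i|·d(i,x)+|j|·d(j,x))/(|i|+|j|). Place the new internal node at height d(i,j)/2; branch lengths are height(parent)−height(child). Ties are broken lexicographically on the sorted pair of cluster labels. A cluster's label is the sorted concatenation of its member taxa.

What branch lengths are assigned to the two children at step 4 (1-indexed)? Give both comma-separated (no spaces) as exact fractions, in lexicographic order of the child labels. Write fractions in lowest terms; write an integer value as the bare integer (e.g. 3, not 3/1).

31/6,47/12

iteration 1: select I,P (d=3); attach at lengths (3/2, 3/2); label the merged cluster IP
  updated: d(H,IP)=21/2, d(IP,L)=17, d(IP,N)=22
iteration 2: select H,IP (d=21/2); attach at lengths (21/4, 15/4); label the merged cluster HIP
  updated: d(HIP,L)=18, d(HIP,N)=71/3
iteration 3: select L,N (d=13); attach at lengths (13/2, 13/2); label the merged cluster LN
  updated: d(HIP,LN)=125/6
iteration 4: select HIP,LN (d=125/6); attach at lengths (31/6, 47/12); label the merged cluster HILNP
final tree: ((H:21/4,(I:3/2,P:3/2):15/4):31/6,(L:13/2,N:13/2):47/12)
total length: 409/12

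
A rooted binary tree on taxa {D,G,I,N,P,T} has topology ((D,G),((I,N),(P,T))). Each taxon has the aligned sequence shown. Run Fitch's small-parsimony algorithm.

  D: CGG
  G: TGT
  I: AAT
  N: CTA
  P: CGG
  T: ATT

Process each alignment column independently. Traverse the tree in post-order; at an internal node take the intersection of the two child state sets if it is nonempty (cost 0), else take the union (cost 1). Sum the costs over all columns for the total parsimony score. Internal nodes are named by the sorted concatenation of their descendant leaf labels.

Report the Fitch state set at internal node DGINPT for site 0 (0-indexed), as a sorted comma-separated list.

C

site 0, node DG: D={C} ∪ G={T} → {C,T} (+1)
site 0, node IN: I={A} ∪ N={C} → {A,C} (+1)
site 0, node PT: P={C} ∪ T={A} → {A,C} (+1)
site 0, node INPT: IN={A,C} ∩ PT={A,C} → {A,C} (+0)
site 0, node DGINPT: DG={C,T} ∩ INPT={A,C} → {C} (+0)
site 1, node DG: D={G} ∩ G={G} → {G} (+0)
site 1, node IN: I={A} ∪ N={T} → {A,T} (+1)
site 1, node PT: P={G} ∪ T={T} → {G,T} (+1)
site 1, node INPT: IN={A,T} ∩ PT={G,T} → {T} (+0)
site 1, node DGINPT: DG={G} ∪ INPT={T} → {G,T} (+1)
site 2, node DG: D={G} ∪ G={T} → {G,T} (+1)
site 2, node IN: I={T} ∪ N={A} → {A,T} (+1)
site 2, node PT: P={G} ∪ T={T} → {G,T} (+1)
site 2, node INPT: IN={A,T} ∩ PT={G,T} → {T} (+0)
site 2, node DGINPT: DG={G,T} ∩ INPT={T} → {T} (+0)
per-site changes: [3, 3, 3]; total = 9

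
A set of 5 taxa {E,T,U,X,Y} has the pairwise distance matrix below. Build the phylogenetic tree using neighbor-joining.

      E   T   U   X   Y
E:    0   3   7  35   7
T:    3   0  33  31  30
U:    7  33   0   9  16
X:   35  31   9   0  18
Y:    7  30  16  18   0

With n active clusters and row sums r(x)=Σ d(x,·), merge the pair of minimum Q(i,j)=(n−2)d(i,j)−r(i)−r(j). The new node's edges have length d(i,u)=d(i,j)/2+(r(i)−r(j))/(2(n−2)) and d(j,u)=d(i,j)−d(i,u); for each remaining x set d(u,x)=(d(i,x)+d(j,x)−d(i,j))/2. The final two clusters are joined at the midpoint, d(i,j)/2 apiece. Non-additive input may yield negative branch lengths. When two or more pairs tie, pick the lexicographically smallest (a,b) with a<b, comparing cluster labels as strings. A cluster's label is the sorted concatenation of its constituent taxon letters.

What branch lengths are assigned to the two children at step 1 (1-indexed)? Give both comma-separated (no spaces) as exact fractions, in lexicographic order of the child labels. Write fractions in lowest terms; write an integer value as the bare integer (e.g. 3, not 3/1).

-6,9

iteration 1: select E,T (d=3, Q=-140); attach at lengths (-6, 9); label the merged cluster ET
  updated: d(ET,U)=37/2, d(ET,X)=63/2, d(ET,Y)=17
iteration 2: select ET,Y (d=17, Q=-84); attach at lengths (25/2, 9/2); label the merged cluster ETY
  updated: d(ETY,U)=35/4, d(ETY,X)=65/4
iteration 3: select ETY,U (d=35/4, Q=-34); attach at lengths (8, 3/4); label the merged cluster ETUY
  updated: d(ETUY,X)=33/4
iteration 4: select ETUY,X (d=33/4); attach at lengths (33/8, 33/8); label the merged cluster ETUXY
final tree: ((((E:-6,T:9):25/2,Y:9/2):8,U:3/4):33/8,X:33/8)
total length: 37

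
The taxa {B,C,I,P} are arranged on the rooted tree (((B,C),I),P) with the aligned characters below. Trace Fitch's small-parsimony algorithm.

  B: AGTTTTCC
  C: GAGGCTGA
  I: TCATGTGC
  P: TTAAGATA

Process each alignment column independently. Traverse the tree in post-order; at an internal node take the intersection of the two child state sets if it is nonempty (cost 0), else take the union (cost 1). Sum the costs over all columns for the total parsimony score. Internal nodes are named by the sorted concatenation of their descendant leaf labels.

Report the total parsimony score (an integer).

16

BC@0: {A} ∪ {G} = {A,G} (union, +1)
BCI@0: {A,G} ∪ {T} = {A,G,T} (union, +1)
BCIP@0: {A,G,T} ∩ {T} = {T} (intersection, +0)
BC@1: {G} ∪ {A} = {A,G} (union, +1)
BCI@1: {A,G} ∪ {C} = {A,C,G} (union, +1)
BCIP@1: {A,C,G} ∪ {T} = {A,C,G,T} (union, +1)
BC@2: {T} ∪ {G} = {G,T} (union, +1)
BCI@2: {G,T} ∪ {A} = {A,G,T} (union, +1)
BCIP@2: {A,G,T} ∩ {A} = {A} (intersection, +0)
BC@3: {T} ∪ {G} = {G,T} (union, +1)
BCI@3: {G,T} ∩ {T} = {T} (intersection, +0)
BCIP@3: {T} ∪ {A} = {A,T} (union, +1)
BC@4: {T} ∪ {C} = {C,T} (union, +1)
BCI@4: {C,T} ∪ {G} = {C,G,T} (union, +1)
BCIP@4: {C,G,T} ∩ {G} = {G} (intersection, +0)
BC@5: {T} ∩ {T} = {T} (intersection, +0)
BCI@5: {T} ∩ {T} = {T} (intersection, +0)
BCIP@5: {T} ∪ {A} = {A,T} (union, +1)
BC@6: {C} ∪ {G} = {C,G} (union, +1)
BCI@6: {C,G} ∩ {G} = {G} (intersection, +0)
BCIP@6: {G} ∪ {T} = {G,T} (union, +1)
BC@7: {C} ∪ {A} = {A,C} (union, +1)
BCI@7: {A,C} ∩ {C} = {C} (intersection, +0)
BCIP@7: {C} ∪ {A} = {A,C} (union, +1)
per-site changes: [2, 3, 2, 2, 2, 1, 2, 2]; total = 16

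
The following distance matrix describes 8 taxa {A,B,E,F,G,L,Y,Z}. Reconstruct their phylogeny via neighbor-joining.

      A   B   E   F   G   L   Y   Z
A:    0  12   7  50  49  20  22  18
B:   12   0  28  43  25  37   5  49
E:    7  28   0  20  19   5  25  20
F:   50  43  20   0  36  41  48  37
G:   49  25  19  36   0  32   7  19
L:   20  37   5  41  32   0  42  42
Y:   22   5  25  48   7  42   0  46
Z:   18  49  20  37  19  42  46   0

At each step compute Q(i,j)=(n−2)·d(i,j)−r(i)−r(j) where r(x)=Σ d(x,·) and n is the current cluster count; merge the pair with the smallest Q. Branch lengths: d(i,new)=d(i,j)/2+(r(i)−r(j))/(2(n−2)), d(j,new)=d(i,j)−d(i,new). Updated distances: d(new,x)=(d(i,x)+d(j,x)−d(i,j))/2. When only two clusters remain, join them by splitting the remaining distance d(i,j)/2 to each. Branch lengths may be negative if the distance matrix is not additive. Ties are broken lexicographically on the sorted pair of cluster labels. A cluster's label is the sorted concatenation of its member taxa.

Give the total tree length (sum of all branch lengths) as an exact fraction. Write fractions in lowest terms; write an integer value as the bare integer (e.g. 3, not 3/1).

2803/32

iteration 1: select B,Y (d=5, Q=-364); attach at lengths (17/6, 13/6); label the merged cluster BY
  updated: d(A,BY)=29/2, d(BY,E)=24, d(BY,F)=43, d(BY,G)=27/2, d(BY,L)=37, d(BY,Z)=45
iteration 2: select BY,G (d=27/2, Q=-278); attach at lengths (38/5, 59/10); label the merged cluster BGY
  updated: d(A,BGY)=25, d(BGY,E)=59/4, d(BGY,F)=131/4, d(BGY,L)=111/4, d(BGY,Z)=101/4
iteration 3: select A,Z (d=18, Q=-761/4); attach at lengths (199/32, 377/32); label the merged cluster AZ
  updated: d(AZ,BGY)=129/8, d(AZ,E)=9/2, d(AZ,F)=69/2, d(AZ,L)=22
iteration 4: select E,L (d=5, Q=-125); attach at lengths (-73/12, 133/12); label the merged cluster EL
  updated: d(AZ,EL)=43/4, d(BGY,EL)=75/4, d(EL,F)=28
iteration 5: select AZ,EL (d=43/4, Q=-779/8); attach at lengths (203/32, 141/32); label the merged cluster AELZ
  updated: d(AELZ,BGY)=193/16, d(AELZ,F)=207/8
iteration 6: select AELZ,BGY (d=193/16, Q=-1131/16); attach at lengths (83/32, 303/32); label the merged cluster ABEGLYZ
  updated: d(ABEGLYZ,F)=745/32
iteration 7: select ABEGLYZ,F (d=745/32); attach at lengths (745/64, 745/64); label the merged cluster ABEFGLYZ
final tree: ((((A:199/32,Z:377/32):203/32,(E:-73/12,L:133/12):141/32):83/32,((B:17/6,Y:13/6):38/5,G:59/10):303/32):745/64,F:745/64)
total length: 2803/32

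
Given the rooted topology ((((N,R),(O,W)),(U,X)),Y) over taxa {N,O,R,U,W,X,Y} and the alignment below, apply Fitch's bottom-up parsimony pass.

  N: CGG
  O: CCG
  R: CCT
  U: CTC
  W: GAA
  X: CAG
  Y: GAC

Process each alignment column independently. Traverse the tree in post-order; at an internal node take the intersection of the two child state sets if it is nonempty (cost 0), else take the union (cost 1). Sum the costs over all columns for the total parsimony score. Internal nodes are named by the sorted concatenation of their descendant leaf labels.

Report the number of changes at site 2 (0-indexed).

4

[col 0] NR: children N:{C}, R:{C} ∩→ {C}; cost 0
[col 0] OW: children O:{C}, W:{G} ∪→ {C,G}; cost 1
[col 0] NORW: children NR:{C}, OW:{C,G} ∩→ {C}; cost 0
[col 0] UX: children U:{C}, X:{C} ∩→ {C}; cost 0
[col 0] NORUWX: children NORW:{C}, UX:{C} ∩→ {C}; cost 0
[col 0] NORUWXY: children NORUWX:{C}, Y:{G} ∪→ {C,G}; cost 1
[col 1] NR: children N:{G}, R:{C} ∪→ {C,G}; cost 1
[col 1] OW: children O:{C}, W:{A} ∪→ {A,C}; cost 1
[col 1] NORW: children NR:{C,G}, OW:{A,C} ∩→ {C}; cost 0
[col 1] UX: children U:{T}, X:{A} ∪→ {A,T}; cost 1
[col 1] NORUWX: children NORW:{C}, UX:{A,T} ∪→ {A,C,T}; cost 1
[col 1] NORUWXY: children NORUWX:{A,C,T}, Y:{A} ∩→ {A}; cost 0
[col 2] NR: children N:{G}, R:{T} ∪→ {G,T}; cost 1
[col 2] OW: children O:{G}, W:{A} ∪→ {A,G}; cost 1
[col 2] NORW: children NR:{G,T}, OW:{A,G} ∩→ {G}; cost 0
[col 2] UX: children U:{C}, X:{G} ∪→ {C,G}; cost 1
[col 2] NORUWX: children NORW:{G}, UX:{C,G} ∩→ {G}; cost 0
[col 2] NORUWXY: children NORUWX:{G}, Y:{C} ∪→ {C,G}; cost 1
per-site changes: [2, 4, 4]; total = 10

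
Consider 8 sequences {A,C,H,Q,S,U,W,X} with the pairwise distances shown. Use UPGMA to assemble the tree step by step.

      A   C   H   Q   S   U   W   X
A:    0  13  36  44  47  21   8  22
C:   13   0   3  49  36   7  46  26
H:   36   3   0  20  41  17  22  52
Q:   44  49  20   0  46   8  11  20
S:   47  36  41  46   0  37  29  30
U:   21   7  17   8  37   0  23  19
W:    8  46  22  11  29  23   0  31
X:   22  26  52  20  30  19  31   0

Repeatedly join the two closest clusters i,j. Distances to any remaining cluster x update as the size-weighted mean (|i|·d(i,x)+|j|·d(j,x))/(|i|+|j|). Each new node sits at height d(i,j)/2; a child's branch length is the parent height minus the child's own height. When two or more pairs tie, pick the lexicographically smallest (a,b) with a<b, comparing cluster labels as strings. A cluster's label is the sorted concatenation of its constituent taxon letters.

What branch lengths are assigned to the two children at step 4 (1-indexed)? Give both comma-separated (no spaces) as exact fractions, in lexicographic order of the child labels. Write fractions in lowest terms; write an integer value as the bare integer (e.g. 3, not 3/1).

1. join C+H (d=3) ⇒ CH; edges |C|=3/2, |H|=3/2
  updated: d(A,CH)=49/2, d(CH,Q)=69/2, d(CH,S)=77/2, d(CH,U)=12, d(CH,W)=34, d(CH,X)=39
2. join A+W (d=8) ⇒ AW; edges |A|=4, |W|=4
  updated: d(AW,CH)=117/4, d(AW,Q)=55/2, d(AW,S)=38, d(AW,U)=22, d(AW,X)=53/2
3. join Q+U (d=8) ⇒ QU; edges |Q|=4, |U|=4
  updated: d(AW,QU)=99/4, d(CH,QU)=93/4, d(QU,S)=83/2, d(QU,X)=39/2
4. join QU+X (d=39/2) ⇒ QUX; edges |QU|=23/4, |X|=39/4
  updated: d(AW,QUX)=76/3, d(CH,QUX)=57/2, d(QUX,S)=113/3
5. join AW+QUX (d=76/3) ⇒ AQUWX; edges |AW|=26/3, |QUX|=35/12
  updated: d(AQUWX,CH)=144/5, d(AQUWX,S)=189/5
6. join AQUWX+CH (d=144/5) ⇒ ACHQUWX; edges |AQUWX|=26/15, |CH|=129/10
  updated: d(ACHQUWX,S)=38
7. join ACHQUWX+S (d=38) ⇒ ACHQSUWX; edges |ACHQUWX|=23/5, |S|=19
final tree: ((((A:4,W:4):26/3,((Q:4,U:4):23/4,X:39/4):35/12):26/15,(C:3/2,H:3/2):129/10):23/5,S:19)
total length: 5059/60

23/4,39/4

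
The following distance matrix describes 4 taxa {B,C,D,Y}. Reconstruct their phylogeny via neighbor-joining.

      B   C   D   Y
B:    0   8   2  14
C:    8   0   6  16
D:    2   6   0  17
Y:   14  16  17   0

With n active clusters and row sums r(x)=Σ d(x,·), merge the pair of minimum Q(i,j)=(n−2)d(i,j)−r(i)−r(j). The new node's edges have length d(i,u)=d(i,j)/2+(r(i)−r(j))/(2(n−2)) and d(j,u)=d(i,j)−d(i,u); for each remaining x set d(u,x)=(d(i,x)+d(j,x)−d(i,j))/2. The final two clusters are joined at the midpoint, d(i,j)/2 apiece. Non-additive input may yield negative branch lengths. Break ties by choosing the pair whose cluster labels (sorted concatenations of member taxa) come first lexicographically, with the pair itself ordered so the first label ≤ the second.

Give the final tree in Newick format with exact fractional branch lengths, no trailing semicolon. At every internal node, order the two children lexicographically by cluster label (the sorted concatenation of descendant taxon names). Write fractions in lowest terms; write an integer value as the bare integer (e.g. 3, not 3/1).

(((B:3/4,D:5/4):9/4,C:15/4):49/8,Y:49/8)

1. join B+D (d=2, Q=-45) ⇒ BD; edges |B|=3/4, |D|=5/4
  updated: d(BD,C)=6, d(BD,Y)=29/2
2. join BD+C (d=6, Q=-73/2) ⇒ BCD; edges |BD|=9/4, |C|=15/4
  updated: d(BCD,Y)=49/4
3. join BCD+Y (d=49/4) ⇒ BCDY; edges |BCD|=49/8, |Y|=49/8
final tree: (((B:3/4,D:5/4):9/4,C:15/4):49/8,Y:49/8)
total length: 81/4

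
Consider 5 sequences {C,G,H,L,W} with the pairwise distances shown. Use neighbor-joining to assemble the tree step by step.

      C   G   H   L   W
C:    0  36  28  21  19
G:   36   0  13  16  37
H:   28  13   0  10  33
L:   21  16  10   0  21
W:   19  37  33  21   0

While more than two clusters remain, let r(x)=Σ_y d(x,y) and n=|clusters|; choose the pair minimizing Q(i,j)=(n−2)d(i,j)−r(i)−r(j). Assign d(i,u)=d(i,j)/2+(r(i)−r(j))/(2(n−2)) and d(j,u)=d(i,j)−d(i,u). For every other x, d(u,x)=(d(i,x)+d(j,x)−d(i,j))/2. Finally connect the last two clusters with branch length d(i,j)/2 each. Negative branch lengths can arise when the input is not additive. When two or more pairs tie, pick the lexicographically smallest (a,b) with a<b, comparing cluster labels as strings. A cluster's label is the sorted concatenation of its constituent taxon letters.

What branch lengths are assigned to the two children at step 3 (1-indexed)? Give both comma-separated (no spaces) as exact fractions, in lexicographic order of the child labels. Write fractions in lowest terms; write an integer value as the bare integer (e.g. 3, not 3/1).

25/4,19/2

iteration 1: select C,W (d=19, Q=-157); attach at lengths (17/2, 21/2); label the merged cluster CW
  updated: d(CW,G)=27, d(CW,H)=21, d(CW,L)=23/2
iteration 2: select CW,L (d=23/2, Q=-74); attach at lengths (45/4, 1/4); label the merged cluster CLW
  updated: d(CLW,G)=63/4, d(CLW,H)=39/4
iteration 3: select CLW,G (d=63/4, Q=-77/2); attach at lengths (25/4, 19/2); label the merged cluster CGLW
  updated: d(CGLW,H)=7/2
iteration 4: select CGLW,H (d=7/2); attach at lengths (7/4, 7/4); label the merged cluster CGHLW
final tree: ((((C:17/2,W:21/2):45/4,L:1/4):25/4,G:19/2):7/4,H:7/4)
total length: 199/4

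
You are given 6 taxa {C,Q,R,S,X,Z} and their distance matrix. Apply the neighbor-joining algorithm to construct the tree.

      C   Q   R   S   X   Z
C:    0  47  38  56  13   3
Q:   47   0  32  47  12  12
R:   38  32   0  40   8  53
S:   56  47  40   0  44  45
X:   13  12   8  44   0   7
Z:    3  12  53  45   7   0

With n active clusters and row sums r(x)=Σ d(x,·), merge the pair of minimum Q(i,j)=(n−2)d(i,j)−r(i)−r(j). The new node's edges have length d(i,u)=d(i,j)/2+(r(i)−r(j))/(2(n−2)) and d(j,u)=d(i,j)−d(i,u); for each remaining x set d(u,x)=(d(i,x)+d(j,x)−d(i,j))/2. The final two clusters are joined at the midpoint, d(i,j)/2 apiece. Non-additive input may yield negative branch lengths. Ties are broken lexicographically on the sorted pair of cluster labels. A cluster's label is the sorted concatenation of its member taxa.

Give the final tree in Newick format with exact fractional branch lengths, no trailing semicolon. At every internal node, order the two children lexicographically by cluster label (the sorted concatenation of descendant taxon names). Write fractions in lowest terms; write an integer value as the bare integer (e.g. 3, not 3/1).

1. join C+Z (d=3, Q=-265) ⇒ CZ; edges |C|=49/8, |Z|=-25/8
  updated: d(CZ,Q)=28, d(CZ,R)=44, d(CZ,S)=49, d(CZ,X)=17/2
2. join R+S (d=40, Q=-184) ⇒ RS; edges |R|=32/3, |S|=88/3
  updated: d(CZ,RS)=53/2, d(Q,RS)=39/2, d(RS,X)=6
3. join CZ+X (d=17/2, Q=-145/2) ⇒ CXZ; edges |CZ|=107/8, |X|=-39/8
  updated: d(CXZ,Q)=63/4, d(CXZ,RS)=12
4. join CXZ+Q (d=63/4, Q=-189/4) ⇒ CQXZ; edges |CXZ|=33/8, |Q|=93/8
  updated: d(CQXZ,RS)=63/8
5. join CQXZ+RS (d=63/8) ⇒ CQRSXZ; edges |CQXZ|=63/16, |RS|=63/16
final tree: ((((C:49/8,Z:-25/8):107/8,X:-39/8):33/8,Q:93/8):63/16,(R:32/3,S:88/3):63/16)
total length: 601/8

((((C:49/8,Z:-25/8):107/8,X:-39/8):33/8,Q:93/8):63/16,(R:32/3,S:88/3):63/16)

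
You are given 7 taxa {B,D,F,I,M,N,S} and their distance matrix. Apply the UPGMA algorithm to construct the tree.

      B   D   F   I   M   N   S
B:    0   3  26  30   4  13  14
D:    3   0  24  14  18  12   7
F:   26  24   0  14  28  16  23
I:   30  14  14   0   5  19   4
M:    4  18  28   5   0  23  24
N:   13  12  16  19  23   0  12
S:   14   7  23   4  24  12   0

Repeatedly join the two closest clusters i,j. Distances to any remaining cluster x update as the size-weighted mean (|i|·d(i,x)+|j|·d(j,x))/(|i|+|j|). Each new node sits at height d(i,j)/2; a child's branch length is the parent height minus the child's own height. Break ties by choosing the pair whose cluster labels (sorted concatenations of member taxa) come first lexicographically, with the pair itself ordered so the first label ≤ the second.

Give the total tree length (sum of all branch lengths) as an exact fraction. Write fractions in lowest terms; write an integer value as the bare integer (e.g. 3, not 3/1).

1. join B+D (d=3) ⇒ BD; edges |B|=3/2, |D|=3/2
  updated: d(BD,F)=25, d(BD,I)=22, d(BD,M)=11, d(BD,N)=25/2, d(BD,S)=21/2
2. join I+S (d=4) ⇒ IS; edges |I|=2, |S|=2
  updated: d(BD,IS)=65/4, d(F,IS)=37/2, d(IS,M)=29/2, d(IS,N)=31/2
3. join BD+M (d=11) ⇒ BDM; edges |BD|=4, |M|=11/2
  updated: d(BDM,F)=26, d(BDM,IS)=47/3, d(BDM,N)=16
4. join IS+N (d=31/2) ⇒ INS; edges |IS|=23/4, |N|=31/4
  updated: d(BDM,INS)=142/9, d(F,INS)=53/3
5. join BDM+INS (d=142/9) ⇒ BDIMNS; edges |BDM|=43/18, |INS|=5/36
  updated: d(BDIMNS,F)=131/6
6. join BDIMNS+F (d=131/6) ⇒ BDFIMNS; edges |BDIMNS|=109/36, |F|=131/12
final tree: ((((B:3/2,D:3/2):4,M:11/2):43/18,((I:2,S:2):23/4,N:31/4):5/36):109/36,F:131/12)
total length: 1673/36

1673/36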